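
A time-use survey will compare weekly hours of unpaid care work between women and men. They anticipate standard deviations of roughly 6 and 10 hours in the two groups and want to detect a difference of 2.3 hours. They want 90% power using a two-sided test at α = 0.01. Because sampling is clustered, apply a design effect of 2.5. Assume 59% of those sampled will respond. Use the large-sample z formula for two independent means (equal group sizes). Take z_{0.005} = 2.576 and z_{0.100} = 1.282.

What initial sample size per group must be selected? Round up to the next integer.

n = 1622 per group

n = (z_{α/2} + z_β)² · (σ₁² + σ₂²) / δ²
  = (2.576 + 1.282)² · (6² + 10² = 136) / 2.3²
  = 14.8842 · 136 / 5.29
  = 382.66
Design effect: 2.5 × 382.66 = 956.64.
Adjust for 59% response: 956.64 / 0.59 = 1621.42.
Round up → n = 1622 per group.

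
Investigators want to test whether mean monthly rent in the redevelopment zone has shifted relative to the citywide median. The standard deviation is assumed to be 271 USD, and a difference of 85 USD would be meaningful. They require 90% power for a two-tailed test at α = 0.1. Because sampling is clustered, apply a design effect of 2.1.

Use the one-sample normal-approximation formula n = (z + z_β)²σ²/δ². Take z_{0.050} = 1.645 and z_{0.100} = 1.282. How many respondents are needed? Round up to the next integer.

n = (z_{α/2} + z_β)² · σ² / δ²
  = (1.645 + 1.282)² · 271² / 85²
  = 8.5673 · 73441 / 7225
  = 87.09
Design effect: 2.1 × 87.09 = 182.88.
Round up → n = 183.

n = 183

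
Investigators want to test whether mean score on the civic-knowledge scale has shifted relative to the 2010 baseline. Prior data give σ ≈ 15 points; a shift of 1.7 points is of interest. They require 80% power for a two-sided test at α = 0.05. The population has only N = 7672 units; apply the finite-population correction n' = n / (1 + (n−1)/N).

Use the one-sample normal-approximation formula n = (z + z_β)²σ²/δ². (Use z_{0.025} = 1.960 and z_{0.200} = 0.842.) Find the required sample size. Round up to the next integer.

n = (z_{α/2} + z_β)² · σ² / δ²
  = (1.960 + 0.842)² · 15² / 1.7²
  = 7.8512 · 225 / 2.89
  = 611.25
Finite-population correction (N = 7672): 611.25 / (1 + (611.25 − 1)/7672) = 566.21.
Round up → n = 567.

n = 567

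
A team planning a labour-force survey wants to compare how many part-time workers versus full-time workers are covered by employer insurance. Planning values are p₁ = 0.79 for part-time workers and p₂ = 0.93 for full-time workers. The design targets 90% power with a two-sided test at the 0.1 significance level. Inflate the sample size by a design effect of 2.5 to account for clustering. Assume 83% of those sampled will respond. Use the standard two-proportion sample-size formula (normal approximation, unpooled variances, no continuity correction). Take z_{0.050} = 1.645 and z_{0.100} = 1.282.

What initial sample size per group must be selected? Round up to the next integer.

n = (z_{α/2} + z_β)² · [p₁(1−p₁) + p₂(1−p₂)] / (p₁ − p₂)²
  = (1.645 + 1.282)² · (0.79·0.21 + 0.93·0.07) / (-0.14)²
  = (2.927)² · (0.1659 + 0.0651) / 0.0196
  = 8.5673 · 0.2310 / 0.0196
  = 100.97
Design effect: 2.5 × 100.97 = 252.43.
Adjust for 83% response: 252.43 / 0.83 = 304.13.
Round up → n = 305 per group.

n = 305 per group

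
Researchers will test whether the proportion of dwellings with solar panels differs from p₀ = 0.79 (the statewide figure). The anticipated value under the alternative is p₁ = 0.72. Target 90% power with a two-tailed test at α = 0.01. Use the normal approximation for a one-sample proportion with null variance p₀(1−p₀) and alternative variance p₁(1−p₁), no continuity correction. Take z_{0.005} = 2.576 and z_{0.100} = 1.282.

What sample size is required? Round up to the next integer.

n = 539

n = [z_{α/2}·√(p₀q₀) + z_β·√(p₁q₁)]² / (p₁ − p₀)²
  = [2.576·√(0.79·0.21) + 1.282·√(0.72·0.28)]² / (-0.07)²
  = [2.576·0.4073 + 1.282·0.4490]² / 0.0049
  = [1.6248]² / 0.0049
  = 538.80
Round up → n = 539.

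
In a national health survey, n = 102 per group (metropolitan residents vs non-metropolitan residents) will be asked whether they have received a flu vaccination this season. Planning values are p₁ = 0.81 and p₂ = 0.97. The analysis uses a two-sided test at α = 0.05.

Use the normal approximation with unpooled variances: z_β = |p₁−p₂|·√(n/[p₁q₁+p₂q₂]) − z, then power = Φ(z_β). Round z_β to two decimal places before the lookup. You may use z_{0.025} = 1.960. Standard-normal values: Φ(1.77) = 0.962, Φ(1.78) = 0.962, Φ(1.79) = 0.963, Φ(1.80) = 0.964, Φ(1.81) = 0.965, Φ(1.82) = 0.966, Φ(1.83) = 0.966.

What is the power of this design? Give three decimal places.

Power ≈ 0.966

z_β = |p₁−p₂|·√(n/[p₁q₁+p₂q₂]) − z_{α/2}
    = 0.16 · √(102/0.1830) − 1.960
    = 0.16 · 23.6088 − 1.960
    = 3.7774 − 1.960 = 1.8174 → 1.82
Power = Φ(1.82) = 0.966.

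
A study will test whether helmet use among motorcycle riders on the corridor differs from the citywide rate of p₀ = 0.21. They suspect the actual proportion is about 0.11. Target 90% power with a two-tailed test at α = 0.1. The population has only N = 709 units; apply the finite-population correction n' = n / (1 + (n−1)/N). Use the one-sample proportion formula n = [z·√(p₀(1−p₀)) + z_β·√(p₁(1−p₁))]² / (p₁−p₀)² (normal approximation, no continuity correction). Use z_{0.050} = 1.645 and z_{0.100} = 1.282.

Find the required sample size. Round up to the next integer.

n = [z_{α/2}·√(p₀q₀) + z_β·√(p₁q₁)]² / (p₁ − p₀)²
  = [1.645·√(0.21·0.79) + 1.282·√(0.11·0.89)]² / (-0.10)²
  = [1.645·0.4073 + 1.282·0.3129]² / 0.0100
  = [1.0711]² / 0.0100
  = 114.74
Finite-population correction (N = 709): 114.74 / (1 + (114.74 − 1)/709) = 98.87.
Round up → n = 99.

n = 99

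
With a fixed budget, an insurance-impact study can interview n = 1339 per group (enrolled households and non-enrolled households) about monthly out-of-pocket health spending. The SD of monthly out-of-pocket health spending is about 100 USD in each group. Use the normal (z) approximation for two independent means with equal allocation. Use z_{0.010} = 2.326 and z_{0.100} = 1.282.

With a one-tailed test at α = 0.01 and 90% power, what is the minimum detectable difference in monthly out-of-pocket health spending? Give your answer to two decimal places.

Minimum detectable difference ≈ 13.94 USD

δ = (z_α + z_β) · √((σ₁²+σ₂²)/n)
  = (2.326 + 1.282) · √(20000/1339)
  = 3.608 · √14.9365
  = 3.608 · 3.8648
  = 13.9441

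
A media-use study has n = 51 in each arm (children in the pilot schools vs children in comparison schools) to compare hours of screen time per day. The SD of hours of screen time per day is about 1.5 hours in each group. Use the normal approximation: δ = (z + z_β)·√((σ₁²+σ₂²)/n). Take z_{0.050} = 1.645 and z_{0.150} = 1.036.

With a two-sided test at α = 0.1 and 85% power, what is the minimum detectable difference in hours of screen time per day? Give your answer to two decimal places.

δ = (z_{α/2} + z_β) · √((σ₁²+σ₂²)/n)
  = (1.645 + 1.036) · √(4.5/51)
  = 2.681 · √0.08824
  = 2.681 · 0.2970
  = 0.7964

Minimum detectable difference ≈ 0.80 hours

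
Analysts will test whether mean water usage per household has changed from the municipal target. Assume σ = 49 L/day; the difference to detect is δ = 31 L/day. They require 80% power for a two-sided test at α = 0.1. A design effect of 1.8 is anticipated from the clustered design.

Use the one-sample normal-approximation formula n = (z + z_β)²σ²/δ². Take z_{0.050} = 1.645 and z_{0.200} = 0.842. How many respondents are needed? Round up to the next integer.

n = (z_{α/2} + z_β)² · σ² / δ²
  = (1.645 + 0.842)² · 49² / 31²
  = 6.1852 · 2401 / 961
  = 15.45
Design effect: 1.8 × 15.45 = 27.82.
Round up → n = 28.

n = 28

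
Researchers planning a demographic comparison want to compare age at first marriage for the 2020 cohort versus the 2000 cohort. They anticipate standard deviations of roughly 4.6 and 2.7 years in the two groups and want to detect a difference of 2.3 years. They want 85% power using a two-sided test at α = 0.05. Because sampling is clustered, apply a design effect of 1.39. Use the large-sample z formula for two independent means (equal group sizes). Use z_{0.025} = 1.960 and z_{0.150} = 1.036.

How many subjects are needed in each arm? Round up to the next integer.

n = 68 per group

n = (z_{α/2} + z_β)² · (σ₁² + σ₂²) / δ²
  = (1.960 + 1.036)² · (4.6² + 2.7² = 28.45) / 2.3²
  = 8.9760 · 28.45 / 5.29
  = 48.27
Design effect: 1.39 × 48.27 = 67.10.
Round up → n = 68 per group.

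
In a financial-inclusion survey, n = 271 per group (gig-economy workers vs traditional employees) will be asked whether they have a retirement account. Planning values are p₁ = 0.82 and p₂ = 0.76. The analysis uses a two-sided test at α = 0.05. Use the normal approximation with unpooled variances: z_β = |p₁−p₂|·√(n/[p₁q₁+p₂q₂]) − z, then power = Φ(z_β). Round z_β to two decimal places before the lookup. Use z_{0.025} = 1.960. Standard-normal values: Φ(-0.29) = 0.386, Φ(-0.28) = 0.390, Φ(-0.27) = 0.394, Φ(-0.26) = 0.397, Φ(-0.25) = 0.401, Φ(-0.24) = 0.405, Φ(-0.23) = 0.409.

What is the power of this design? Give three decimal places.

z_β = |p₁−p₂|·√(n/[p₁q₁+p₂q₂]) − z_{α/2}
    = 0.06 · √(271/0.3300) − 1.960
    = 0.06 · 28.6568 − 1.960
    = 1.7194 − 1.960 = -0.2406 → -0.24
Power = Φ(-0.24) = 0.405.

Power ≈ 0.405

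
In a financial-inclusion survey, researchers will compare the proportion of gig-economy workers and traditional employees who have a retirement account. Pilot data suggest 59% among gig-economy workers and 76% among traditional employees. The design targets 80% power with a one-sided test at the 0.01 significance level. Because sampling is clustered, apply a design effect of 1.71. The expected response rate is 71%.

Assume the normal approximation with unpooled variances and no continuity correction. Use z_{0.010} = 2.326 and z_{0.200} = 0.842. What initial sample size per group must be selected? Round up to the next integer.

n = 355 per group

n = (z_α + z_β)² · [p₁(1−p₁) + p₂(1−p₂)] / (p₁ − p₂)²
  = (2.326 + 0.842)² · (0.59·0.41 + 0.76·0.24) / (-0.17)²
  = (3.168)² · (0.2419 + 0.1824) / 0.0289
  = 10.0362 · 0.4243 / 0.0289
  = 147.35
Design effect: 1.71 × 147.35 = 251.97.
Adjust for 71% response: 251.97 / 0.71 = 354.88.
Round up → n = 355 per group.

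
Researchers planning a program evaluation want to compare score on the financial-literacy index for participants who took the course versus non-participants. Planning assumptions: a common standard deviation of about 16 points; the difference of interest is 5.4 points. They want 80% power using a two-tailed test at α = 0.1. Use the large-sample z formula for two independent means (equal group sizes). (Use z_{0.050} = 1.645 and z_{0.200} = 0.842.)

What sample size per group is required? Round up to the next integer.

n = (z_{α/2} + z_β)² · (σ₁² + σ₂²) / δ²
  = (1.645 + 0.842)² · (2·16² = 512) / 5.4²
  = 6.1852 · 512 / 29.16
  = 108.60
Round up → n = 109 per group.

n = 109 per group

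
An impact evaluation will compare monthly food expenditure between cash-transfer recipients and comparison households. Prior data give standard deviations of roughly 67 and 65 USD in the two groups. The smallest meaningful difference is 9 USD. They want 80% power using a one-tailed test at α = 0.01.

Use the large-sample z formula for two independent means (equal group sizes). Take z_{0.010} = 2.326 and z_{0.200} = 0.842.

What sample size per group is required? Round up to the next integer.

n = 1080 per group

n = (z_α + z_β)² · (σ₁² + σ₂²) / δ²
  = (2.326 + 0.842)² · (67² + 65² = 8714) / 9²
  = 10.0362 · 8714 / 81
  = 1079.70
Round up → n = 1080 per group.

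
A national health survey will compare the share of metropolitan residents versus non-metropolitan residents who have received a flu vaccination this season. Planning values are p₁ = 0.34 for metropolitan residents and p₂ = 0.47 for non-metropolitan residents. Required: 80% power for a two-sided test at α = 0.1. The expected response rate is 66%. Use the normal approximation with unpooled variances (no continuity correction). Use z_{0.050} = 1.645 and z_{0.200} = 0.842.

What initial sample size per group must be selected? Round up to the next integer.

n = (z_{α/2} + z_β)² · [p₁(1−p₁) + p₂(1−p₂)] / (p₁ − p₂)²
  = (1.645 + 0.842)² · (0.34·0.66 + 0.47·0.53) / (-0.13)²
  = (2.487)² · (0.2244 + 0.2491) / 0.0169
  = 6.1852 · 0.4735 / 0.0169
  = 173.29
Adjust for 66% response: 173.29 / 0.66 = 262.57.
Round up → n = 263 per group.

n = 263 per group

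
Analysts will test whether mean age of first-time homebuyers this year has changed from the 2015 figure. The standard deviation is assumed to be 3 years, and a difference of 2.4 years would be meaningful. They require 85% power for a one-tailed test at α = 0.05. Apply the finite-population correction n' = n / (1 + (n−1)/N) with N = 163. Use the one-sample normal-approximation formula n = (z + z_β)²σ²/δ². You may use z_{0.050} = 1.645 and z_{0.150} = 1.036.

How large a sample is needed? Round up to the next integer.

n = 11

n = (z_α + z_β)² · σ² / δ²
  = (1.645 + 1.036)² · 3² / 2.4²
  = 7.1878 · 9 / 5.76
  = 11.23
Finite-population correction (N = 163): 11.23 / (1 + (11.23 − 1)/163) = 10.57.
Round up → n = 11.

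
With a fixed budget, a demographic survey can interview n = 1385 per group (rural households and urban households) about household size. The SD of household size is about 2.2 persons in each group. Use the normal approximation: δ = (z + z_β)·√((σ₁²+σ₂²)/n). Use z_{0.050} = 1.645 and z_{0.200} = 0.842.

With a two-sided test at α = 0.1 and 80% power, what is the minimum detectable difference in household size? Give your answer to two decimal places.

Minimum detectable difference ≈ 0.21 persons

δ = (z_{α/2} + z_β) · √((σ₁²+σ₂²)/n)
  = (1.645 + 0.842) · √(9.68/1385)
  = 2.487 · √0.00699
  = 2.487 · 0.0836
  = 0.2079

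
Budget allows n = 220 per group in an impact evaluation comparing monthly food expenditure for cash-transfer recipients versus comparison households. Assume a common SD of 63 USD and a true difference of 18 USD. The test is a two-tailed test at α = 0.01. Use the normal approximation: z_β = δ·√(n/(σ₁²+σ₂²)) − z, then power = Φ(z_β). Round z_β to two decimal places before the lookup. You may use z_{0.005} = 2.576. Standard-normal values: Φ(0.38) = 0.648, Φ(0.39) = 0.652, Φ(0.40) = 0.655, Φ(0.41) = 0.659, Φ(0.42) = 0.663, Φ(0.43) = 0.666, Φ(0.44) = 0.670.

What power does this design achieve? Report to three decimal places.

z_β = δ·√(n/(σ₁²+σ₂²)) − z_{α/2}
    = 18 · √(220/7938) − 2.576
    = 18 · 0.16648 − 2.576
    = 2.9966 − 2.576 = 0.4206 → 0.42
Power = Φ(0.42) = 0.663.

Power ≈ 0.663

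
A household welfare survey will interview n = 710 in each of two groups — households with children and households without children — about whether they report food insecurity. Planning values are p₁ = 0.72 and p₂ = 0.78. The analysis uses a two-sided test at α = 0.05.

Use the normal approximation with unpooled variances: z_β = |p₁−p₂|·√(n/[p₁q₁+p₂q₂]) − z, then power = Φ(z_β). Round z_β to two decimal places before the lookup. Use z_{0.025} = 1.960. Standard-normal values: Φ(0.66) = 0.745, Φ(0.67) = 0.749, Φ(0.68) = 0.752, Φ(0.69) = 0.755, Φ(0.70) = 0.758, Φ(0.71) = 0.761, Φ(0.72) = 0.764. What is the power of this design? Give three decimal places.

Power ≈ 0.745

z_β = |p₁−p₂|·√(n/[p₁q₁+p₂q₂]) − z_{α/2}
    = 0.06 · √(710/0.3732) − 1.960
    = 0.06 · 43.6173 − 1.960
    = 2.6170 − 1.960 = 0.6570 → 0.66
Power = Φ(0.66) = 0.745.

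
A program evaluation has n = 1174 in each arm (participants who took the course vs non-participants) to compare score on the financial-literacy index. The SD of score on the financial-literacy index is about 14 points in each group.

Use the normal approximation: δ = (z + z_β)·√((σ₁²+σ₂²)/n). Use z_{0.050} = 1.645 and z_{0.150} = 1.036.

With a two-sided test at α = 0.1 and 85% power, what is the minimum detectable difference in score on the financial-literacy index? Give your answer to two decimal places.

Minimum detectable difference ≈ 1.55 points

δ = (z_{α/2} + z_β) · √((σ₁²+σ₂²)/n)
  = (1.645 + 1.036) · √(392/1174)
  = 2.681 · √0.3339
  = 2.681 · 0.5778
  = 1.5492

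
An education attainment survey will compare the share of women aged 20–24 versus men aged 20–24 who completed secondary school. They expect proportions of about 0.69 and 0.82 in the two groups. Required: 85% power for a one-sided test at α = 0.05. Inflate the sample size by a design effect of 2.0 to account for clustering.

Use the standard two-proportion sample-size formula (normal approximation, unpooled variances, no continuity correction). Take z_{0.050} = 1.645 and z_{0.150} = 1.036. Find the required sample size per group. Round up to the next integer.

n = 308 per group

n = (z_α + z_β)² · [p₁(1−p₁) + p₂(1−p₂)] / (p₁ − p₂)²
  = (1.645 + 1.036)² · (0.69·0.31 + 0.82·0.18) / (-0.13)²
  = (2.681)² · (0.2139 + 0.1476) / 0.0169
  = 7.1878 · 0.3615 / 0.0169
  = 153.75
Design effect: 2.0 × 153.75 = 307.50.
Round up → n = 308 per group.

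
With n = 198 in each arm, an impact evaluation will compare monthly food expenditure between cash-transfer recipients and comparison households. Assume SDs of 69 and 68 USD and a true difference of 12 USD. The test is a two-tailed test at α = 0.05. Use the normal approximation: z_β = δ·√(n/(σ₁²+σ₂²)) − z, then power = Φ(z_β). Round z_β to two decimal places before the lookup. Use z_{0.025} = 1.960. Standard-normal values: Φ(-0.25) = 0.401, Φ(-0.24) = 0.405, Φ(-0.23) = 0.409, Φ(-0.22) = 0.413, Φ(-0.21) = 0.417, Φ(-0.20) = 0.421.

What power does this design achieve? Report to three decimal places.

z_β = δ·√(n/(σ₁²+σ₂²)) − z_{α/2}
    = 12 · √(198/9385) − 1.960
    = 12 · 0.14525 − 1.960
    = 1.7430 − 1.960 = -0.2170 → -0.22
Power = Φ(-0.22) = 0.413.

Power ≈ 0.413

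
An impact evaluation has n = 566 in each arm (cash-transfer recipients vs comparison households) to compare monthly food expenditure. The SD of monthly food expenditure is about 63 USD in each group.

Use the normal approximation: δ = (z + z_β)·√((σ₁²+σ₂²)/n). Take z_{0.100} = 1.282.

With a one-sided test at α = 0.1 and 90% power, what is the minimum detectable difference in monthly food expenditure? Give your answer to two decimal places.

δ = (z_α + z_β) · √((σ₁²+σ₂²)/n)
  = (1.282 + 1.282) · √(7938/566)
  = 2.564 · √14.0247
  = 2.564 · 3.7450
  = 9.6021

Minimum detectable difference ≈ 9.60 USD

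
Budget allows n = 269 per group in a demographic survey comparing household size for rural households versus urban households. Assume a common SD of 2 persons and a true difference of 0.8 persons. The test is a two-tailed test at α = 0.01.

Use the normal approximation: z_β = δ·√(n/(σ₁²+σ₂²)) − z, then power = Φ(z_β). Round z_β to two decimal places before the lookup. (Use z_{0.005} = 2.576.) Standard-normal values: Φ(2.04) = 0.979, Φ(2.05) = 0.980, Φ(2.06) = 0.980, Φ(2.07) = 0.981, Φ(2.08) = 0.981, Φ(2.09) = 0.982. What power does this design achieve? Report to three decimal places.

Power ≈ 0.980

z_β = δ·√(n/(σ₁²+σ₂²)) − z_{α/2}
    = 0.8 · √(269/8) − 2.576
    = 0.8 · 5.79871 − 2.576
    = 4.6390 − 2.576 = 2.0630 → 2.06
Power = Φ(2.06) = 0.980.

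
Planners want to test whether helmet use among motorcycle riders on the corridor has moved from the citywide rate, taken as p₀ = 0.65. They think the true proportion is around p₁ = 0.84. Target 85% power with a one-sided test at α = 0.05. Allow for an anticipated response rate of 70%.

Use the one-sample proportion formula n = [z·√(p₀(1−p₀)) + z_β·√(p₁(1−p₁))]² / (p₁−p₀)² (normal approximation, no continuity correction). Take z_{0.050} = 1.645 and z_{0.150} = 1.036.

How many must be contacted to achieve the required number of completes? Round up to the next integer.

n = 54

n = [z_α·√(p₀q₀) + z_β·√(p₁q₁)]² / (p₁ − p₀)²
  = [1.645·√(0.65·0.35) + 1.036·√(0.84·0.16)]² / (0.19)²
  = [1.645·0.4770 + 1.036·0.3666]² / 0.0361
  = [1.1644]² / 0.0361
  = 37.56
Adjust for 70% response: 37.56 / 0.70 = 53.66.
Round up → n = 54.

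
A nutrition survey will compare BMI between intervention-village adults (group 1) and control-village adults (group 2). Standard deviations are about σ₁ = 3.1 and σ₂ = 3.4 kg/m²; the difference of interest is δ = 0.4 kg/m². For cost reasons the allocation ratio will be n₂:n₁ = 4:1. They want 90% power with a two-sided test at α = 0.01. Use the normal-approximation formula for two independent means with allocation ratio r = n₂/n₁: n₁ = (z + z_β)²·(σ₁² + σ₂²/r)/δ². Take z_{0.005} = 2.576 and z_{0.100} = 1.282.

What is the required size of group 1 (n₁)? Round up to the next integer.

n₁ = (z_{α/2} + z_β)² · (σ₁² + σ₂²/r) / δ²
   = (2.576 + 1.282)² · (3.1² + 3.4²/4) / 0.4²
   = 14.8842 · (9.61 + 2.89) / 0.16
   = 14.8842 · 12.5 / 0.16
   = 1162.83
Round up → n₁ = 1163; n₂ = r·n₁ = 4 × 1163 = 4652.

n₁ = 1163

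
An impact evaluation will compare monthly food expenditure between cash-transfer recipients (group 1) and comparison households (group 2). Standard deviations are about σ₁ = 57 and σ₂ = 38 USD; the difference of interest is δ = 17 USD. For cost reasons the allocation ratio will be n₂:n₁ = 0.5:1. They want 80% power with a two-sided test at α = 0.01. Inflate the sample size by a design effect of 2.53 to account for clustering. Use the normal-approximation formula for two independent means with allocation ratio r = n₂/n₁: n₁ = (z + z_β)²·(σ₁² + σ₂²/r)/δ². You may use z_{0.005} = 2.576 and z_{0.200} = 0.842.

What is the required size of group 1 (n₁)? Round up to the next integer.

n₁ = 628

n₁ = (z_{α/2} + z_β)² · (σ₁² + σ₂²/r) / δ²
   = (2.576 + 0.842)² · (57² + 38²/0.5) / 17²
   = 11.6827 · (3249 + 2888) / 289
   = 11.6827 · 6137 / 289
   = 248.09
Design effect: 2.53 × 248.09 = 627.66.
Round up → n₁ = 628; n₂ = r·n₁ = 0.5 × 628 = 314.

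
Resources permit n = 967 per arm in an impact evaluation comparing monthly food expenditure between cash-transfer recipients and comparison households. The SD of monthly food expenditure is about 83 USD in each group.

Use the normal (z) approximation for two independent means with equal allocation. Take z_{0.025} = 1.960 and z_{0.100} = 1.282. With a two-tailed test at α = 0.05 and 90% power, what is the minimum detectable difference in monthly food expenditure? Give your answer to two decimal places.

Minimum detectable difference ≈ 12.24 USD

δ = (z_{α/2} + z_β) · √((σ₁²+σ₂²)/n)
  = (1.960 + 1.282) · √(13778/967)
  = 3.242 · √14.2482
  = 3.242 · 3.7747
  = 12.2375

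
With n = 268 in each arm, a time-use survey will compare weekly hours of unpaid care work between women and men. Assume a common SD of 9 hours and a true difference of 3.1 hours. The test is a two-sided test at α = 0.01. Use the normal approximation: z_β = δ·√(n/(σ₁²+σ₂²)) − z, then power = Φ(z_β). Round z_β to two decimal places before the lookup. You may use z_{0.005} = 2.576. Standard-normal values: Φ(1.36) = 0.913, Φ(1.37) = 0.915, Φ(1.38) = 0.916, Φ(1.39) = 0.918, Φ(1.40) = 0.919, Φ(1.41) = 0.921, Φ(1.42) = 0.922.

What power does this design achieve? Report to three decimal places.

Power ≈ 0.921

z_β = δ·√(n/(σ₁²+σ₂²)) − z_{α/2}
    = 3.1 · √(268/162) − 2.576
    = 3.1 · 1.28620 − 2.576
    = 3.9872 − 2.576 = 1.4112 → 1.41
Power = Φ(1.41) = 0.921.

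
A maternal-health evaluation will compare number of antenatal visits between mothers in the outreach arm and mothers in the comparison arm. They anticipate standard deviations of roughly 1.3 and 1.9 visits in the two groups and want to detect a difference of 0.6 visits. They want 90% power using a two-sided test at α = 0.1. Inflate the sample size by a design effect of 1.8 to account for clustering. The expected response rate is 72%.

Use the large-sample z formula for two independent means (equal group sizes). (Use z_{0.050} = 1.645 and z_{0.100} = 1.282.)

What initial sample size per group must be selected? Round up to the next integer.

n = (z_{α/2} + z_β)² · (σ₁² + σ₂²) / δ²
  = (1.645 + 1.282)² · (1.3² + 1.9² = 5.3) / 0.6²
  = 8.5673 · 5.3 / 0.36
  = 126.13
Design effect: 1.8 × 126.13 = 227.03.
Adjust for 72% response: 227.03 / 0.72 = 315.33.
Round up → n = 316 per group.

n = 316 per group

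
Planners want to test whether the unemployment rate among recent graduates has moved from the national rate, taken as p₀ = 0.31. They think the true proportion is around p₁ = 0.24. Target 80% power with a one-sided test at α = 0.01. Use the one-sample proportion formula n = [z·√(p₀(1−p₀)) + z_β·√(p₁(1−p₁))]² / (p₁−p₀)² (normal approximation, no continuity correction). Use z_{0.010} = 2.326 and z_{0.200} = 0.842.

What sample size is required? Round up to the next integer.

n = 421

n = [z_α·√(p₀q₀) + z_β·√(p₁q₁)]² / (p₁ − p₀)²
  = [2.326·√(0.31·0.69) + 0.842·√(0.24·0.76)]² / (-0.07)²
  = [2.326·0.4625 + 0.842·0.4271]² / 0.0049
  = [1.4354]² / 0.0049
  = 420.46
Round up → n = 421.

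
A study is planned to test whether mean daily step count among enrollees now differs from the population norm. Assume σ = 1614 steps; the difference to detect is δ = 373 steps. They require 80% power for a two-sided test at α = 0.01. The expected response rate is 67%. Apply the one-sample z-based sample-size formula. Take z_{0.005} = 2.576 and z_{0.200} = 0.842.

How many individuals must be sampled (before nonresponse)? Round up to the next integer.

n = 327

n = (z_{α/2} + z_β)² · σ² / δ²
  = (2.576 + 0.842)² · 1614² / 373²
  = 11.6827 · 2604996 / 139129
  = 218.74
Adjust for 67% response: 218.74 / 0.67 = 326.48.
Round up → n = 327.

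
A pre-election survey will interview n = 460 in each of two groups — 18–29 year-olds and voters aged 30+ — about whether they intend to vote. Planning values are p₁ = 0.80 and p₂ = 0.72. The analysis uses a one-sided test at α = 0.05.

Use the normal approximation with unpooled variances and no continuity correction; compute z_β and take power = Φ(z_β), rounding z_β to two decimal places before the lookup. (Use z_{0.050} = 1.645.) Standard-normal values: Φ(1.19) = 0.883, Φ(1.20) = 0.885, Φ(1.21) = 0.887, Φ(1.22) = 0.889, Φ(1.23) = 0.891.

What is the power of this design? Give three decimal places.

z_β = |p₁−p₂|·√(n/[p₁q₁+p₂q₂]) − z_α
    = 0.08 · √(460/0.3616) − 1.645
    = 0.08 · 35.6668 − 1.645
    = 2.8533 − 1.645 = 1.2083 → 1.21
Power = Φ(1.21) = 0.887.

Power ≈ 0.887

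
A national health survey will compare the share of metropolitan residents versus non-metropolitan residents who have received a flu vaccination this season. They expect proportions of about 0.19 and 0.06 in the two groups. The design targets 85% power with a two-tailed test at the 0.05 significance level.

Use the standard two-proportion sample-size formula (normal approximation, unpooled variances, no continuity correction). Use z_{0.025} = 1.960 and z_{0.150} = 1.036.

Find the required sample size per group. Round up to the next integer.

n = 112 per group

n = (z_{α/2} + z_β)² · [p₁(1−p₁) + p₂(1−p₂)] / (p₁ − p₂)²
  = (1.960 + 1.036)² · (0.19·0.81 + 0.06·0.94) / (0.13)²
  = (2.996)² · (0.1539 + 0.0564) / 0.0169
  = 8.9760 · 0.2103 / 0.0169
  = 111.70
Round up → n = 112 per group.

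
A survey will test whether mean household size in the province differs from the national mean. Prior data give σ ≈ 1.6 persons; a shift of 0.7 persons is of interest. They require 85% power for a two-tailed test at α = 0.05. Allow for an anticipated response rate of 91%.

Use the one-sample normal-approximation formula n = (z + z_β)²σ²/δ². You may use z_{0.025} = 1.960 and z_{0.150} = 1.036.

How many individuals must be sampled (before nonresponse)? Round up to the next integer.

n = (z_{α/2} + z_β)² · σ² / δ²
  = (1.960 + 1.036)² · 1.6² / 0.7²
  = 8.9760 · 2.56 / 0.49
  = 46.90
Adjust for 91% response: 46.90 / 0.91 = 51.53.
Round up → n = 52.

n = 52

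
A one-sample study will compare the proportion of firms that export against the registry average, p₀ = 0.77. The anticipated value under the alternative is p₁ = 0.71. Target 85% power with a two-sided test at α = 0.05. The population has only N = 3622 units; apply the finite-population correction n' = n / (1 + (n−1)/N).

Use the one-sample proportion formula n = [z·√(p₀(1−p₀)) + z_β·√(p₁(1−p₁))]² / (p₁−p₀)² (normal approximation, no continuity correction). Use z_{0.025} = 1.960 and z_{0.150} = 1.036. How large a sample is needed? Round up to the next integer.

n = [z_{α/2}·√(p₀q₀) + z_β·√(p₁q₁)]² / (p₁ − p₀)²
  = [1.960·√(0.77·0.23) + 1.036·√(0.71·0.29)]² / (-0.06)²
  = [1.960·0.4208 + 1.036·0.4538]² / 0.0036
  = [1.2949]² / 0.0036
  = 465.79
Finite-population correction (N = 3622): 465.79 / (1 + (465.79 − 1)/3622) = 412.82.
Round up → n = 413.

n = 413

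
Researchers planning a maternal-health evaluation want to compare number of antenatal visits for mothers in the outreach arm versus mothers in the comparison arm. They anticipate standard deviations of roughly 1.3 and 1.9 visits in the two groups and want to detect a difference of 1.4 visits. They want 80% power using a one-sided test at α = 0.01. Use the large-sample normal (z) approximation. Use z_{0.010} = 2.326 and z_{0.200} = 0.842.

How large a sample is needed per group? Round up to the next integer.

n = (z_α + z_β)² · (σ₁² + σ₂²) / δ²
  = (2.326 + 0.842)² · (1.3² + 1.9² = 5.3) / 1.4²
  = 10.0362 · 5.3 / 1.96
  = 27.14
Round up → n = 28 per group.

n = 28 per group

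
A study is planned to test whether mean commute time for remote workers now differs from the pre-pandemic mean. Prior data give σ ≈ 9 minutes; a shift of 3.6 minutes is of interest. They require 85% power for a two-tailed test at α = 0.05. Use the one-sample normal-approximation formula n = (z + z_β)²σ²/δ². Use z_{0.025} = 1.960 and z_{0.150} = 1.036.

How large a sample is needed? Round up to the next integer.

n = 57

n = (z_{α/2} + z_β)² · σ² / δ²
  = (1.960 + 1.036)² · 9² / 3.6²
  = 8.9760 · 81 / 12.96
  = 56.10
Round up → n = 57.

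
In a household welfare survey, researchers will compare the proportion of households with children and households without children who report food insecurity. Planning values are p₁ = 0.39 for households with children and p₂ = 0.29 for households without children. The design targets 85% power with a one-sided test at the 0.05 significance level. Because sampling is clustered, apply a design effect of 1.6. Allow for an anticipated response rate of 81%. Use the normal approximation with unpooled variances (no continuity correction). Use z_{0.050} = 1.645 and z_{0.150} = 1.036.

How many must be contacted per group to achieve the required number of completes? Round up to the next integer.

n = 631 per group

n = (z_α + z_β)² · [p₁(1−p₁) + p₂(1−p₂)] / (p₁ − p₂)²
  = (1.645 + 1.036)² · (0.39·0.61 + 0.29·0.71) / (0.10)²
  = (2.681)² · (0.2379 + 0.2059) / 0.0100
  = 7.1878 · 0.4438 / 0.0100
  = 318.99
Design effect: 1.6 × 318.99 = 510.39.
Adjust for 81% response: 510.39 / 0.81 = 630.11.
Round up → n = 631 per group.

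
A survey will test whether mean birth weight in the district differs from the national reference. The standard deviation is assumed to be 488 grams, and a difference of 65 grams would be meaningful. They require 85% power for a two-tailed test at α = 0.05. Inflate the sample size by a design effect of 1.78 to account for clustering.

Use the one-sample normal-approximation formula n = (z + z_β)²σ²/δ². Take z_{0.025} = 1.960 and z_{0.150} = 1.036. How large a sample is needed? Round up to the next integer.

n = 901

n = (z_{α/2} + z_β)² · σ² / δ²
  = (1.960 + 1.036)² · 488² / 65²
  = 8.9760 · 238144 / 4225
  = 505.94
Design effect: 1.78 × 505.94 = 900.57.
Round up → n = 901.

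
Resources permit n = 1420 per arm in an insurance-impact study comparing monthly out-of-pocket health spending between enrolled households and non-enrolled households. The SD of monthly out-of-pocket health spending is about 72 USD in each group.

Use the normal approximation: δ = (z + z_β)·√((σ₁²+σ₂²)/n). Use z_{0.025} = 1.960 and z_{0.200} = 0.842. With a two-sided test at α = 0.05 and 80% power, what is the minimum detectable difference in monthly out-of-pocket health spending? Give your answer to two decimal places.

Minimum detectable difference ≈ 7.57 USD

δ = (z_{α/2} + z_β) · √((σ₁²+σ₂²)/n)
  = (1.960 + 0.842) · √(10368/1420)
  = 2.802 · √7.3014
  = 2.802 · 2.7021
  = 7.5713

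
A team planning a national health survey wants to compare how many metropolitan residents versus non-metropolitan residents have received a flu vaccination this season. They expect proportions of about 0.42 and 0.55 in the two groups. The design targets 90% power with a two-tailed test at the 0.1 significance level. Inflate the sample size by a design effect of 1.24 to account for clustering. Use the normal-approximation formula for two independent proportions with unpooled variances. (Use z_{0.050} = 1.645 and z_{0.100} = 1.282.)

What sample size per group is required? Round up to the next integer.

n = (z_{α/2} + z_β)² · [p₁(1−p₁) + p₂(1−p₂)] / (p₁ − p₂)²
  = (1.645 + 1.282)² · (0.42·0.58 + 0.55·0.45) / (-0.13)²
  = (2.927)² · (0.2436 + 0.2475) / 0.0169
  = 8.5673 · 0.4911 / 0.0169
  = 248.96
Design effect: 1.24 × 248.96 = 308.71.
Round up → n = 309 per group.

n = 309 per group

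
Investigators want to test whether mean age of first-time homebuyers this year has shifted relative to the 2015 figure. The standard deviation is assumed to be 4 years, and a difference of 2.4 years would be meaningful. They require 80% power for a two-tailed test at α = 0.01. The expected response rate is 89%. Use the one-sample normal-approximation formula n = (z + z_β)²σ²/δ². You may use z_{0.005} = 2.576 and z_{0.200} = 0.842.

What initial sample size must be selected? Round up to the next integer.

n = 37

n = (z_{α/2} + z_β)² · σ² / δ²
  = (2.576 + 0.842)² · 4² / 2.4²
  = 11.6827 · 16 / 5.76
  = 32.45
Adjust for 89% response: 32.45 / 0.89 = 36.46.
Round up → n = 37.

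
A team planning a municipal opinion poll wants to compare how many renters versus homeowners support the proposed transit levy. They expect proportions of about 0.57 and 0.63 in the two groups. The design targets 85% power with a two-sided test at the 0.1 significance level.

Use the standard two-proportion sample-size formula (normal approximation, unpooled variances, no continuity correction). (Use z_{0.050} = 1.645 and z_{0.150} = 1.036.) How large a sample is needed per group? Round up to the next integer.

n = (z_{α/2} + z_β)² · [p₁(1−p₁) + p₂(1−p₂)] / (p₁ − p₂)²
  = (1.645 + 1.036)² · (0.57·0.43 + 0.63·0.37) / (-0.06)²
  = (2.681)² · (0.2451 + 0.2331) / 0.0036
  = 7.1878 · 0.4782 / 0.0036
  = 954.77
Round up → n = 955 per group.

n = 955 per group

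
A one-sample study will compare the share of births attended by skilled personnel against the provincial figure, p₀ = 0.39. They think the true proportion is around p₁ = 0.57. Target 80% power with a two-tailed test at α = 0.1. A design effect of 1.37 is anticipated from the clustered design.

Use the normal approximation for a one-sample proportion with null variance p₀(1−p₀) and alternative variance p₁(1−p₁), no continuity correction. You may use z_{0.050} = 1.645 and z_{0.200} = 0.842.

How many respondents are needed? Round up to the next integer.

n = 63

n = [z_{α/2}·√(p₀q₀) + z_β·√(p₁q₁)]² / (p₁ − p₀)²
  = [1.645·√(0.39·0.61) + 0.842·√(0.57·0.43)]² / (0.18)²
  = [1.645·0.4877 + 0.842·0.4951]² / 0.0324
  = [1.2192]² / 0.0324
  = 45.88
Design effect: 1.37 × 45.88 = 62.85.
Round up → n = 63.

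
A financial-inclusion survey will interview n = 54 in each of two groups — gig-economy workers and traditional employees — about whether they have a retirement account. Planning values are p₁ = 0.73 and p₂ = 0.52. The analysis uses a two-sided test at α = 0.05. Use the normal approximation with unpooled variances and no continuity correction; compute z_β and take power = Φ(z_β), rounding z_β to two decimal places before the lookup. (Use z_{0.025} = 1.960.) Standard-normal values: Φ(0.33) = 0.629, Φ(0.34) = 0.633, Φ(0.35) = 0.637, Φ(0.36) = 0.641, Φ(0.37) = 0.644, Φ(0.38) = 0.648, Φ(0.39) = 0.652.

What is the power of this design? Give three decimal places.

Power ≈ 0.637

z_β = |p₁−p₂|·√(n/[p₁q₁+p₂q₂]) − z_{α/2}
    = 0.21 · √(54/0.4467) − 1.960
    = 0.21 · 10.9948 − 1.960
    = 2.3089 − 1.960 = 0.3489 → 0.35
Power = Φ(0.35) = 0.637.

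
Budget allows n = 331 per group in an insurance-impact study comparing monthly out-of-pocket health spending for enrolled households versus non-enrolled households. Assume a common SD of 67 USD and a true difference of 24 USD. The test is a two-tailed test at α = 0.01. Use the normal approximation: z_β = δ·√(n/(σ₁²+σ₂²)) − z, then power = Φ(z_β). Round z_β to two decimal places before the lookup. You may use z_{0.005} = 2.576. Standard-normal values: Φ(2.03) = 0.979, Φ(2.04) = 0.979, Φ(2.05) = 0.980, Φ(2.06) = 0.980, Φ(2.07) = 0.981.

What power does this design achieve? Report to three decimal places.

Power ≈ 0.979

z_β = δ·√(n/(σ₁²+σ₂²)) − z_{α/2}
    = 24 · √(331/8978) − 2.576
    = 24 · 0.19201 − 2.576
    = 4.6082 − 2.576 = 2.0322 → 2.03
Power = Φ(2.03) = 0.979.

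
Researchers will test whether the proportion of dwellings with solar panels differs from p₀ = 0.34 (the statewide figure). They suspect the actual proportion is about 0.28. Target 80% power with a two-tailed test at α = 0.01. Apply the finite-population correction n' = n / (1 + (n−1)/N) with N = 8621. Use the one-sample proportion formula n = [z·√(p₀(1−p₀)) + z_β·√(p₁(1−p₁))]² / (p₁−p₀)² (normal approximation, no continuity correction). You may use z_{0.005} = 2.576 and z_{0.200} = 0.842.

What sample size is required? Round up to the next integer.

n = [z_{α/2}·√(p₀q₀) + z_β·√(p₁q₁)]² / (p₁ − p₀)²
  = [2.576·√(0.34·0.66) + 0.842·√(0.28·0.72)]² / (-0.06)²
  = [2.576·0.4737 + 0.842·0.4490]² / 0.0036
  = [1.5983]² / 0.0036
  = 709.63
Finite-population correction (N = 8621): 709.63 / (1 + (709.63 − 1)/8621) = 655.73.
Round up → n = 656.

n = 656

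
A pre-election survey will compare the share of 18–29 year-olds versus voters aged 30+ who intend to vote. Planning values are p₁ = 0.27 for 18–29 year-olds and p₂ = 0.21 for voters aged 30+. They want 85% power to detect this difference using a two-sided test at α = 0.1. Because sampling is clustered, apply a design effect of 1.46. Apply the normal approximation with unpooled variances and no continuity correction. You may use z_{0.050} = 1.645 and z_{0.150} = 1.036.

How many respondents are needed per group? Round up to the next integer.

n = (z_{α/2} + z_β)² · [p₁(1−p₁) + p₂(1−p₂)] / (p₁ − p₂)²
  = (1.645 + 1.036)² · (0.27·0.73 + 0.21·0.79) / (0.06)²
  = (2.681)² · (0.1971 + 0.1659) / 0.0036
  = 7.1878 · 0.3630 / 0.0036
  = 724.77
Design effect: 1.46 × 724.77 = 1058.16.
Round up → n = 1059 per group.

n = 1059 per group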